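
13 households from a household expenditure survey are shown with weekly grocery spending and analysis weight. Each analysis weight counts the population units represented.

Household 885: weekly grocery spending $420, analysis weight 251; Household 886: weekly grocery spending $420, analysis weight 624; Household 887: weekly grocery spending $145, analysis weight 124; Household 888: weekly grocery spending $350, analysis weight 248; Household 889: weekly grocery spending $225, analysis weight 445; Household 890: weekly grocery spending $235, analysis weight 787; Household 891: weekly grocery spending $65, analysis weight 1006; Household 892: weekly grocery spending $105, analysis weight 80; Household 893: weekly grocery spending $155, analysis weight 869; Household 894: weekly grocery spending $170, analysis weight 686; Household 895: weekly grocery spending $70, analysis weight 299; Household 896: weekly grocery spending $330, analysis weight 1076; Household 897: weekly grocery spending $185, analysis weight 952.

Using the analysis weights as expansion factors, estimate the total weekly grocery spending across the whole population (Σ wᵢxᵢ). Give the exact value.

1634585

Weighted total = 1634585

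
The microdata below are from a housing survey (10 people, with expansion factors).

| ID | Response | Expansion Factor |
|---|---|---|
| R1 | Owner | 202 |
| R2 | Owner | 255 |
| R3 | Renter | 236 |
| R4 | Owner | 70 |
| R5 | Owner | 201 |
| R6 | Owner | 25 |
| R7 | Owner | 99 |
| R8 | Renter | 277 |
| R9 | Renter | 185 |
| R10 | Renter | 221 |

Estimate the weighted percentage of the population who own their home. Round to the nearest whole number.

Sum of weights for 'Owner' = 202 + 255 + 70 + 201 + 25 + 99 = 852
Total weight = 202 + 255 + 236 + 70 + 201 + 25 + 99 + 277 + 185 + 221 = 1771
Weighted proportion = 852 / 1771 = 0.48108413 → 48.108413%

48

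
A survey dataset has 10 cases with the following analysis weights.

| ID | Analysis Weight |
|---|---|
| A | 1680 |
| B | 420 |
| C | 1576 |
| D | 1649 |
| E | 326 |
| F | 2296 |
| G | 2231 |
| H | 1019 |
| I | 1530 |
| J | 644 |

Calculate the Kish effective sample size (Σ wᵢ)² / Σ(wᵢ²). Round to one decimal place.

8.0

Σ wᵢ = 13371
Σ wᵢ² = 2822400 + 176400 + 2483776 + 2719201 + 106276 + 5271616 + 4977361 + 1038361 + 2340900 + 414736 = 22351027
n_eff = 13371² / 22351027 = 178783641 / 22351027 = 7.9989005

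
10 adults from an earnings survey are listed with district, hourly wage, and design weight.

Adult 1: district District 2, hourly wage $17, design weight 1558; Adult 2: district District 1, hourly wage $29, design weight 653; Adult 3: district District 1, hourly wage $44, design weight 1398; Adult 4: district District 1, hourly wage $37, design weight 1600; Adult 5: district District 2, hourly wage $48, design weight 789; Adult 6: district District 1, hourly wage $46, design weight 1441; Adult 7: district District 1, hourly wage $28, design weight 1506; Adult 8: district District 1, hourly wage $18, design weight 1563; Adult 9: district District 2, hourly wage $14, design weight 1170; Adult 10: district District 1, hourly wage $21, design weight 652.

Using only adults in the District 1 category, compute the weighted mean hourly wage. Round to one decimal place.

32.9

District 1 rows: 2, 3, 4, 6, 7, 8, 10
Weighted sum = 29×653 + 44×1398 + 37×1600 + 46×1441 + 28×1506 + 18×1563 + 21×652
  = 18937 + 61512 + 59200 + 66286 + 42168 + 28134 + 13692 = 289929
Sum of weights = 653 + 1398 + 1600 + 1441 + 1506 + 1563 + 652 = 8813
Weighted mean = 289929 / 8813 = 32.897878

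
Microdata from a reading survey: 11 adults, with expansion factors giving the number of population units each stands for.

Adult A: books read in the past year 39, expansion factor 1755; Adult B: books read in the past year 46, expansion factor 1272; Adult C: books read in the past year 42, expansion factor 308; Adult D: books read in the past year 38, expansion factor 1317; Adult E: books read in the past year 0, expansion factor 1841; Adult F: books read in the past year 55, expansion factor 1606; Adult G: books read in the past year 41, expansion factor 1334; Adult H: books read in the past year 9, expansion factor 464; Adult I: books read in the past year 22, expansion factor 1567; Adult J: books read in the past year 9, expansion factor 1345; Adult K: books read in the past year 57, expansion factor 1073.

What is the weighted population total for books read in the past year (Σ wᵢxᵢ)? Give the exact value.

444879

Weighted total = 39×1755 + 46×1272 + 42×308 + 38×1317 + 0×1841 + 55×1606 + 41×1334 + 9×464 + 22×1567 + 9×1345 + 57×1073
  = 444879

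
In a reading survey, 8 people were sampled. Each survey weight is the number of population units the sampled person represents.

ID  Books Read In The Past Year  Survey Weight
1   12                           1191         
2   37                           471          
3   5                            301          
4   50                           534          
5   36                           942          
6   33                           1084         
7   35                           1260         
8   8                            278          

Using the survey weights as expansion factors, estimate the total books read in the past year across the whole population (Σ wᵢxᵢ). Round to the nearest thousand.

Weighted total = 12×1191 + 37×471 + 5×301 + 50×534 + 36×942 + 33×1084 + 35×1260 + 8×278
  = 14292 + 17427 + 1505 + 26700 + 33912 + 35772 + 44100 + 2224 = 175932

176000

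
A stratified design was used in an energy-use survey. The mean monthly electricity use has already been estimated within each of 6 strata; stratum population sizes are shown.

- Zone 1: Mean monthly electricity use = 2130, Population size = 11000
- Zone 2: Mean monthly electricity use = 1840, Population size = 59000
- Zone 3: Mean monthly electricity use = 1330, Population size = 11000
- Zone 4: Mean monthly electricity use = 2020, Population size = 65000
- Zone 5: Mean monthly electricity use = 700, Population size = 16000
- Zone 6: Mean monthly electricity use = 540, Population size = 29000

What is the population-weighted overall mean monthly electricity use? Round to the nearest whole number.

1596

Σ Nₕ·x̄ₕ = 304780000
Σ Nₕ = 191000
Overall mean = 304780000 / 191000 = 1595.7068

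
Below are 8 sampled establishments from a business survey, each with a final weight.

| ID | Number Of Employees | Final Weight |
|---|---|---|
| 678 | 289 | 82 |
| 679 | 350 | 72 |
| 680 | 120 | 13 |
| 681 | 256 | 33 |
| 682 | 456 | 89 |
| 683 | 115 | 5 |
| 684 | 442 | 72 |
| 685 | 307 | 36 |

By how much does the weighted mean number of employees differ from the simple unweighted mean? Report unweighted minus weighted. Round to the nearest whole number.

-64

Unweighted sum = 289 + 350 + 120 + 256 + 456 + 115 + 442 + 307 = 2335
Unweighted mean = 2335 / 8 = 291.875
Weighted sum = 289×82 + 350×72 + 120×13 + 256×33 + 456×89 + 115×5 + 442×72 + 307×36
  = 142941
Sum of weights = 82 + 72 + 13 + 33 + 89 + 5 + 72 + 36 = 402
Weighted mean = 142941 / 402 = 355.57463
Difference (unweighted minus weighted) = -63.699627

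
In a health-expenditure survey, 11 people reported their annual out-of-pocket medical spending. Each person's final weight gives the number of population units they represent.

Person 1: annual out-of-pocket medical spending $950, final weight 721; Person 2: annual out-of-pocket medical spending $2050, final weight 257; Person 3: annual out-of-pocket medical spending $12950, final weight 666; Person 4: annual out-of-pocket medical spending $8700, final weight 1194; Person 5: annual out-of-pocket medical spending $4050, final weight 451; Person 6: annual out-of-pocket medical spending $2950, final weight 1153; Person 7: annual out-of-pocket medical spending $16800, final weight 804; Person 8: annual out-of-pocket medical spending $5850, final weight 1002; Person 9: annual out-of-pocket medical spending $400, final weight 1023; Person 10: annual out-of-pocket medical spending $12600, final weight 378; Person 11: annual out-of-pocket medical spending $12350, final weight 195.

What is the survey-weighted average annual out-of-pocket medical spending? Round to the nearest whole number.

Weighted sum = 950×721 + 2050×257 + 12950×666 + 8700×1194 + 4050×451 + 2950×1153 + 16800×804 + 5850×1002 + 400×1023 + 12600×378 + 12350×195
  = 684950 + 526850 + 8624700 + 10387800 + 1826550 + 3401350 + 13507200 + 5861700 + 409200 + 4762800 + 2408250 = 52401350
Sum of weights = 721 + 257 + 666 + 1194 + 451 + 1153 + 804 + 1002 + 1023 + 378 + 195 = 7844
Weighted mean = 52401350 / 7844 = 6680.4373

6680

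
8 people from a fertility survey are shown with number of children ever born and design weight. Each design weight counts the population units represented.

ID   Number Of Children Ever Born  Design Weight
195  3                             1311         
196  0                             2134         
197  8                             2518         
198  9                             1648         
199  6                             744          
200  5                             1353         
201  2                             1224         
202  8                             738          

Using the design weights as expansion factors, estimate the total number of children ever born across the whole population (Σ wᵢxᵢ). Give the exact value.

Weighted total = 58490

58490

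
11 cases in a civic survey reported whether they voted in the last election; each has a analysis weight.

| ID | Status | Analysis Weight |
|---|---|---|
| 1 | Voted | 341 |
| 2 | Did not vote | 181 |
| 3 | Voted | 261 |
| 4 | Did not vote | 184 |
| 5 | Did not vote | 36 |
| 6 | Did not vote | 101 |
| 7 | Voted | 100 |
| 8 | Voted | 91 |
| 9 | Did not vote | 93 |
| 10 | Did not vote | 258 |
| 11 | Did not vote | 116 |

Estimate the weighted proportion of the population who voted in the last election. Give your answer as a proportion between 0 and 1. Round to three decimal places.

Sum of weights for 'Voted' = 341 + 261 + 100 + 91 = 793
Total weight = 341 + 181 + 261 + 184 + 36 + 101 + 100 + 91 + 93 + 258 + 116 = 1762
Weighted proportion = 793 / 1762 = 0.45005675

0.450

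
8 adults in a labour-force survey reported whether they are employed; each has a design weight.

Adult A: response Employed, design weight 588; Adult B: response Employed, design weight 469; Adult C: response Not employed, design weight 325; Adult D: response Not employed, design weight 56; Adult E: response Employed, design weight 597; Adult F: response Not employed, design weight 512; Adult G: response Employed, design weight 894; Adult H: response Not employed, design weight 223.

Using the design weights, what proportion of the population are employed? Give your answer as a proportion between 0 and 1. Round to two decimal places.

Sum of weights for 'Employed' = 588 + 469 + 597 + 894 = 2548
Total weight = 588 + 469 + 325 + 56 + 597 + 512 + 894 + 223 = 3664
Weighted proportion = 2548 / 3664 = 0.69541485

0.70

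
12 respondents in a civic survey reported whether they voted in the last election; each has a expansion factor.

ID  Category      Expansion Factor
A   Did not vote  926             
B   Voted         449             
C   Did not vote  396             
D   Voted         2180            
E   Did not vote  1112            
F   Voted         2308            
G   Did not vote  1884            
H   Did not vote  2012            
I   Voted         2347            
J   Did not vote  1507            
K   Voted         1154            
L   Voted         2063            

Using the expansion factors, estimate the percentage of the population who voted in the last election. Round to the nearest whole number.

Sum of weights for 'Voted' = 449 + 2180 + 2308 + 2347 + 1154 + 2063 = 10501
Total weight = 18338
Weighted proportion = 10501 / 18338 = 0.57263606 → 57.263606%

57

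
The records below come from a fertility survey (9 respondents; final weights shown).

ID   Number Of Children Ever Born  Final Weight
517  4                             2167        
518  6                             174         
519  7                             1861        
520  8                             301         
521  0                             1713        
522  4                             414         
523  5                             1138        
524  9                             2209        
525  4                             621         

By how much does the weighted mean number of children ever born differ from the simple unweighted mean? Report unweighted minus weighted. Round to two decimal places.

Unweighted sum = 4 + 6 + 7 + 8 + 0 + 4 + 5 + 9 + 4 = 47
Unweighted mean = 47 / 9 = 5.2222222
Weighted sum = 4×2167 + 6×174 + 7×1861 + 8×301 + 0×1713 + 4×414 + 5×1138 + 9×2209 + 4×621
  = 8668 + 1044 + 13027 + 2408 + 0 + 1656 + 5690 + 19881 + 2484 = 54858
Sum of weights = 2167 + 174 + 1861 + 301 + 1713 + 414 + 1138 + 2209 + 621 = 10598
Weighted mean = 54858 / 10598 = 5.1762597
Difference (unweighted minus weighted) = 0.045962551

0.05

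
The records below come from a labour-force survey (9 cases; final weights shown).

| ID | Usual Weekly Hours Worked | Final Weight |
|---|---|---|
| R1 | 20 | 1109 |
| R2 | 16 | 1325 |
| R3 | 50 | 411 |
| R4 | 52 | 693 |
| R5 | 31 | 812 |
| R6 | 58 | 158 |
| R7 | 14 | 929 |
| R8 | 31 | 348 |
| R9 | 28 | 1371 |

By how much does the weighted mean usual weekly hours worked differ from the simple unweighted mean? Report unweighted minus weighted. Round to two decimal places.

5.88

Unweighted sum = 20 + 16 + 50 + 52 + 31 + 58 + 14 + 31 + 28 = 300
Unweighted mean = 300 / 9 = 33.333333
Weighted sum = 196484
Sum of weights = 1109 + 1325 + 411 + 693 + 812 + 158 + 929 + 348 + 1371 = 7156
Weighted mean = 196484 / 7156 = 27.457239
Difference (unweighted minus weighted) = 5.8760947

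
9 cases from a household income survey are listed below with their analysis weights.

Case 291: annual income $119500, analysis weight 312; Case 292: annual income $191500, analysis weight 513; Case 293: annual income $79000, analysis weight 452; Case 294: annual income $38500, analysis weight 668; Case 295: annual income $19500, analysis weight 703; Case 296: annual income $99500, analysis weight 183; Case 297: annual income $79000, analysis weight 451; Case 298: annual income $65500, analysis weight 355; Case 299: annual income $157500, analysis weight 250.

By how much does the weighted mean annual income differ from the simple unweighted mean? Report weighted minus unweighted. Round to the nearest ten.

Unweighted sum = 849500
Unweighted mean = 849500 / 9 = 94388.889
Weighted sum = 119500×312 + 191500×513 + 79000×452 + 38500×668 + 19500×703 + 99500×183 + 79000×451 + 65500×355 + 157500×250
  = 37284000 + 98239500 + 35708000 + 25718000 + 13708500 + 18208500 + 35629000 + 23252500 + 39375000 = 327123000
Sum of weights = 3887
Weighted mean = 327123000 / 3887 = 84158.22
Difference (weighted minus unweighted) = -10230.669

-10230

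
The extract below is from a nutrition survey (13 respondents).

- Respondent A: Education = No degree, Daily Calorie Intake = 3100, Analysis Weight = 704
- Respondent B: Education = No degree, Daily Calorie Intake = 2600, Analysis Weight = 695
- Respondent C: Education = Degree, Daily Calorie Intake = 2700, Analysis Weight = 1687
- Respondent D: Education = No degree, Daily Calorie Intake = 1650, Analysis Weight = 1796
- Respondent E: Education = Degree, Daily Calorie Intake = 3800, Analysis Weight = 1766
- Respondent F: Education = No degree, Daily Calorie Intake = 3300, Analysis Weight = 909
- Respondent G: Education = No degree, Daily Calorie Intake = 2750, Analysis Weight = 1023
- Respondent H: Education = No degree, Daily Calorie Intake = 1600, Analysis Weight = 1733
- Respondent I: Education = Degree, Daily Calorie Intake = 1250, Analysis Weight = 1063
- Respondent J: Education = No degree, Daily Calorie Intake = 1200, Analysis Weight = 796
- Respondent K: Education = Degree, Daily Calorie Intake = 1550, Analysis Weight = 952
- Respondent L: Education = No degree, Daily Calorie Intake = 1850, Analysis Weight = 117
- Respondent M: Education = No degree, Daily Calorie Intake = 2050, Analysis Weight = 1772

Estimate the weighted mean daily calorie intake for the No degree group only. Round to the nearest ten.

2130

No degree rows: A, B, D, F, G, H, J, L, M
Weighted sum = 3100×704 + 2600×695 + 1650×1796 + 3300×909 + 2750×1023 + 1600×1733 + 1200×796 + 1850×117 + 2050×1772
  = 2182400 + 1807000 + 2963400 + 2999700 + 2813250 + 2772800 + 955200 + 216450 + 3632600 = 20342800
Sum of weights = 704 + 695 + 1796 + 909 + 1023 + 1733 + 796 + 117 + 1772 = 9545
Weighted mean = 20342800 / 9545 = 2131.252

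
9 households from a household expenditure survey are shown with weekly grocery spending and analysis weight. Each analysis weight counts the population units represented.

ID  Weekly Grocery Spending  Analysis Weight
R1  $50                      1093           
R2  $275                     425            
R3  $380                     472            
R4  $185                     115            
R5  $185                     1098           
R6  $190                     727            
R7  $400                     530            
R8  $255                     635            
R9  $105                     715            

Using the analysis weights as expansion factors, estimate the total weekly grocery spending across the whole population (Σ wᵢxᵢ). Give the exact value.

1162420

Weighted total = 50×1093 + 275×425 + 380×472 + 185×115 + 185×1098 + 190×727 + 400×530 + 255×635 + 105×715
  = 54650 + 116875 + 179360 + 21275 + 203130 + 138130 + 212000 + 161925 + 75075 = 1162420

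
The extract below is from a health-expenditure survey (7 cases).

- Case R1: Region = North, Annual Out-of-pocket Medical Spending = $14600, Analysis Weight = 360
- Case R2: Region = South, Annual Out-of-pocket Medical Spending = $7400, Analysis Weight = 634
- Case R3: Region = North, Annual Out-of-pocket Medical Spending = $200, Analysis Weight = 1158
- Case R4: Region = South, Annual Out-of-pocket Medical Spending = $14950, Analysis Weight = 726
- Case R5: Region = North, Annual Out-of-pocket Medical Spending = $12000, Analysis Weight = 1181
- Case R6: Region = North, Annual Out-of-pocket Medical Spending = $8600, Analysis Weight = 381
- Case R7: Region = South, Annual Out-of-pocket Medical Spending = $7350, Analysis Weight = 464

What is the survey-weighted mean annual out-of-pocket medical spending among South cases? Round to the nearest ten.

10390

South rows: R2, R4, R7
Weighted sum = 7400×634 + 14950×726 + 7350×464
  = 4691600 + 10853700 + 3410400 = 18955700
Sum of weights = 634 + 726 + 464 = 1824
Weighted mean = 18955700 / 1824 = 10392.379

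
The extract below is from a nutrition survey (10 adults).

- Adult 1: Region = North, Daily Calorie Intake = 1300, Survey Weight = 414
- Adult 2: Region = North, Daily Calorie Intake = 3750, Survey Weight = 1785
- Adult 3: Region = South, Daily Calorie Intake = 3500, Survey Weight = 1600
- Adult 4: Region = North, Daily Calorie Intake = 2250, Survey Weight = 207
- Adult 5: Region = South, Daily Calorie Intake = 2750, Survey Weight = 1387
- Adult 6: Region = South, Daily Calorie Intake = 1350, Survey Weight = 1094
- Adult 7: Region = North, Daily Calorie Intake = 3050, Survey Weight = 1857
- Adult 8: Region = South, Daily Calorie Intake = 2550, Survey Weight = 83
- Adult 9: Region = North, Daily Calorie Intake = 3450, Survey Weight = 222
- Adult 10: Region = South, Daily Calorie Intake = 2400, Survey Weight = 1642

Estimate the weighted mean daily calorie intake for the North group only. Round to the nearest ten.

North rows: 1, 2, 4, 7, 9
Weighted sum = 1300×414 + 3750×1785 + 2250×207 + 3050×1857 + 3450×222
  = 538200 + 6693750 + 465750 + 5663850 + 765900 = 14127450
Sum of weights = 414 + 1785 + 207 + 1857 + 222 = 4485
Weighted mean = 14127450 / 4485 = 3149.9331

3150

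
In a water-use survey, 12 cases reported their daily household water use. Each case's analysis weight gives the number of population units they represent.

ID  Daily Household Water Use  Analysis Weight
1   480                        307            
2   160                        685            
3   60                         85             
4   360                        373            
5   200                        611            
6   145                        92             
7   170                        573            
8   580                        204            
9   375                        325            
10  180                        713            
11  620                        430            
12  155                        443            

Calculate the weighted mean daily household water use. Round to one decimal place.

275.4

Weighted sum = 480×307 + 160×685 + 60×85 + 360×373 + 200×611 + 145×92 + 170×573 + 580×204 + 375×325 + 180×713 + 620×430 + 155×443
  = 147360 + 109600 + 5100 + 134280 + 122200 + 13340 + 97410 + 118320 + 121875 + 128340 + 266600 + 68665 = 1333090
Sum of weights = 4841
Weighted mean = 1333090 / 4841 = 275.37492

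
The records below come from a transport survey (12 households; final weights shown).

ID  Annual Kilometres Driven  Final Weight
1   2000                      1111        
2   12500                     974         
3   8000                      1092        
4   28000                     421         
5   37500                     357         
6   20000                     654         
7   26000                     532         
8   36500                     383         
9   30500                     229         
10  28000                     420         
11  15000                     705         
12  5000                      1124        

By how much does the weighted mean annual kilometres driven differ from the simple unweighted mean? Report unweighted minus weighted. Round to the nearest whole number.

5236

Unweighted sum = 2000 + 12500 + 8000 + 28000 + 37500 + 20000 + 26000 + 36500 + 30500 + 28000 + 15000 + 5000 = 249000
Unweighted mean = 249000 / 12 = 20750
Weighted sum = 2000×1111 + 12500×974 + 8000×1092 + 28000×421 + 37500×357 + 20000×654 + 26000×532 + 36500×383 + 30500×229 + 28000×420 + 15000×705 + 5000×1124
  = 2222000 + 12175000 + 8736000 + 11788000 + 13387500 + 13080000 + 13832000 + 13979500 + 6984500 + 11760000 + 10575000 + 5620000 = 124139500
Sum of weights = 1111 + 974 + 1092 + 421 + 357 + 654 + 532 + 383 + 229 + 420 + 705 + 1124 = 8002
Weighted mean = 124139500 / 8002 = 15513.559
Difference (unweighted minus weighted) = 5236.4409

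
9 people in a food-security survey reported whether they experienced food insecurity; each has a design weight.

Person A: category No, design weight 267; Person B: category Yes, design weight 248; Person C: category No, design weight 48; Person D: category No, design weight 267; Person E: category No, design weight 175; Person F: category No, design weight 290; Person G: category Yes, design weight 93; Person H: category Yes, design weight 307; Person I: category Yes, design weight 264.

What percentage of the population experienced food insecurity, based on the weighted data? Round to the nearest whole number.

47

Sum of weights for 'Yes' = 248 + 93 + 307 + 264 = 912
Total weight = 267 + 248 + 48 + 267 + 175 + 290 + 93 + 307 + 264 = 1959
Weighted proportion = 912 / 1959 = 0.46554364 → 46.554364%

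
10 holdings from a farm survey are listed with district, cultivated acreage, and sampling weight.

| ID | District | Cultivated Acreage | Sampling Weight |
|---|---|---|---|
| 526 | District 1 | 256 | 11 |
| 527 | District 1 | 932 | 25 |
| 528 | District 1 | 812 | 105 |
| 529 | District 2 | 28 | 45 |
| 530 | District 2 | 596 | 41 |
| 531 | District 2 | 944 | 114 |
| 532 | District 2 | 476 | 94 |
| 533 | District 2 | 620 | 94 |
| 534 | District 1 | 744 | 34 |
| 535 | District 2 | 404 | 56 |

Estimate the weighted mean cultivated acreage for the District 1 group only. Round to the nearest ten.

District 1 rows: 526, 527, 528, 534
Weighted sum = 256×11 + 932×25 + 812×105 + 744×34
  = 2816 + 23300 + 85260 + 25296 = 136672
Sum of weights = 11 + 25 + 105 + 34 = 175
Weighted mean = 136672 / 175 = 780.98286

780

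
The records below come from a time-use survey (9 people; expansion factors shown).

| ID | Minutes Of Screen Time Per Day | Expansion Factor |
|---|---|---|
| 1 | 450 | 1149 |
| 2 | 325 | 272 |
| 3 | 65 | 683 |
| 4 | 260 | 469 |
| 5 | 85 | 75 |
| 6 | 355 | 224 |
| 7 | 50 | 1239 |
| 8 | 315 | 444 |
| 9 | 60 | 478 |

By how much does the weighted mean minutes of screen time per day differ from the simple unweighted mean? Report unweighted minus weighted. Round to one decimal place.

Unweighted sum = 450 + 325 + 65 + 260 + 85 + 355 + 50 + 315 + 60 = 1965
Unweighted mean = 1965 / 9 = 218.33333
Weighted sum = 450×1149 + 325×272 + 65×683 + 260×469 + 85×75 + 355×224 + 50×1239 + 315×444 + 60×478
  = 517050 + 88400 + 44395 + 121940 + 6375 + 79520 + 61950 + 139860 + 28680 = 1088170
Sum of weights = 1149 + 272 + 683 + 469 + 75 + 224 + 1239 + 444 + 478 = 5033
Weighted mean = 1088170 / 5033 = 216.20703
Difference (unweighted minus weighted) = 2.1262998

2.1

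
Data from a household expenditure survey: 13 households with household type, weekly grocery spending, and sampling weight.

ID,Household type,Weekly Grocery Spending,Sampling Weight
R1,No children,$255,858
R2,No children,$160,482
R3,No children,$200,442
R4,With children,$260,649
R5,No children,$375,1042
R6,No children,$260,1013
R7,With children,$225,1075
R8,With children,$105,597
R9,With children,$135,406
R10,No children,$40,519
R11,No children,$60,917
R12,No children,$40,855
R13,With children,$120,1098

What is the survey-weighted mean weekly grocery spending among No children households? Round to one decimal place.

187.4

No children rows: R1, R2, R3, R5, R6, R10, R11, R12
Weighted sum = 255×858 + 160×482 + 200×442 + 375×1042 + 260×1013 + 40×519 + 60×917 + 40×855
  = 218790 + 77120 + 88400 + 390750 + 263380 + 20760 + 55020 + 34200 = 1148420
Sum of weights = 858 + 482 + 442 + 1042 + 1013 + 519 + 917 + 855 = 6128
Weighted mean = 1148420 / 6128 = 187.40535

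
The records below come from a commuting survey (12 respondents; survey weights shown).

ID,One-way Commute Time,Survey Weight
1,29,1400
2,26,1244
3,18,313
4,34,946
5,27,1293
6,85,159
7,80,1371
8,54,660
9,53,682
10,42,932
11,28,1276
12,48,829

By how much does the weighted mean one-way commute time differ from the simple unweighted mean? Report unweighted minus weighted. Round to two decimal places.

Unweighted sum = 29 + 26 + 18 + 34 + 27 + 85 + 80 + 54 + 53 + 42 + 28 + 48 = 524
Unweighted mean = 524 / 12 = 43.666667
Weighted sum = 29×1400 + 26×1244 + 18×313 + 34×946 + 27×1293 + 85×159 + 80×1371 + 54×660 + 53×682 + 42×932 + 28×1276 + 48×829
  = 455298
Sum of weights = 1400 + 1244 + 313 + 946 + 1293 + 159 + 1371 + 660 + 682 + 932 + 1276 + 829 = 11105
Weighted mean = 455298 / 11105 = 40.99937
Difference (unweighted minus weighted) = 2.667297

2.67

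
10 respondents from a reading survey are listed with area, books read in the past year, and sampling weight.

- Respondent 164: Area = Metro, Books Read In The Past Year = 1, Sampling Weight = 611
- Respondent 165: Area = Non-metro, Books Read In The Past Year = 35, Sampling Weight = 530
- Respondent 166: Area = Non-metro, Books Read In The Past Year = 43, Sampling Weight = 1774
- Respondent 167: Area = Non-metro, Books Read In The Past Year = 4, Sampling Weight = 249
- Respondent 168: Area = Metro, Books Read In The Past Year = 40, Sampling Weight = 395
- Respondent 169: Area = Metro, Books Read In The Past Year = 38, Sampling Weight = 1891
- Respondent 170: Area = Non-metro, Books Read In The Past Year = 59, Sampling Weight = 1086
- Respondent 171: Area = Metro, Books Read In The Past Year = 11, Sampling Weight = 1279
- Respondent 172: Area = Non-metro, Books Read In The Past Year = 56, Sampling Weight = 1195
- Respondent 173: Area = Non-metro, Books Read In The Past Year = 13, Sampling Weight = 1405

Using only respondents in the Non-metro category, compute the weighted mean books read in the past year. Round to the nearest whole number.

39

Non-metro rows: 165, 166, 167, 170, 172, 173
Weighted sum = 35×530 + 43×1774 + 4×249 + 59×1086 + 56×1195 + 13×1405
  = 245087
Sum of weights = 530 + 1774 + 249 + 1086 + 1195 + 1405 = 6239
Weighted mean = 245087 / 6239 = 39.283058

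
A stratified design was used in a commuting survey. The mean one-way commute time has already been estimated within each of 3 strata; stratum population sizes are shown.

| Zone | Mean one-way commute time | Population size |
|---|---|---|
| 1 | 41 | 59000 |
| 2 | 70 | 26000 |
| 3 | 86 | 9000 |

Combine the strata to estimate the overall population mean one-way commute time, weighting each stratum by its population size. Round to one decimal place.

53.3

Σ Nₕ·x̄ₕ = 41×59000 + 70×26000 + 86×9000
  = 2419000 + 1820000 + 774000 = 5013000
Σ Nₕ = 59000 + 26000 + 9000 = 94000
Overall mean = 5013000 / 94000 = 53.329787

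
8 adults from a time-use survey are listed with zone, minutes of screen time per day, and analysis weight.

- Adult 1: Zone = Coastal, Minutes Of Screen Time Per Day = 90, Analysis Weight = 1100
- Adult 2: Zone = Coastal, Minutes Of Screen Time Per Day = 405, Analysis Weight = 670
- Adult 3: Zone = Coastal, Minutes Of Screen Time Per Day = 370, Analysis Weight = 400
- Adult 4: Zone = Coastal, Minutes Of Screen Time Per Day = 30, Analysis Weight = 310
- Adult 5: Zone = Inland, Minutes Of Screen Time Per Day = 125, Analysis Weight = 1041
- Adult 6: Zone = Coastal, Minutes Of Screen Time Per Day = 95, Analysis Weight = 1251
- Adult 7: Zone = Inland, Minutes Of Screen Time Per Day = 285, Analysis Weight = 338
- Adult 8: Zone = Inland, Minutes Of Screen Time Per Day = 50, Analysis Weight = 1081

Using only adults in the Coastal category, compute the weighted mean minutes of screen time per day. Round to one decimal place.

173.3

Coastal rows: 1, 2, 3, 4, 6
Weighted sum = 90×1100 + 405×670 + 370×400 + 30×310 + 95×1251
  = 99000 + 271350 + 148000 + 9300 + 118845 = 646495
Sum of weights = 3731
Weighted mean = 646495 / 3731 = 173.2766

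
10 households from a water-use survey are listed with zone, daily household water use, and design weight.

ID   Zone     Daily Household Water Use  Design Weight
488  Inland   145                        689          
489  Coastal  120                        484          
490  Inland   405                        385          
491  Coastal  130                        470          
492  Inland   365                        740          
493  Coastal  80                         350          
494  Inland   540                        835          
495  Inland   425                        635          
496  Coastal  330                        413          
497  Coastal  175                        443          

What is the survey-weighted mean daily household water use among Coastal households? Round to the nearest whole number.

Coastal rows: 489, 491, 493, 496, 497
Weighted sum = 360995
Sum of weights = 484 + 470 + 350 + 413 + 443 = 2160
Weighted mean = 360995 / 2160 = 167.12731

167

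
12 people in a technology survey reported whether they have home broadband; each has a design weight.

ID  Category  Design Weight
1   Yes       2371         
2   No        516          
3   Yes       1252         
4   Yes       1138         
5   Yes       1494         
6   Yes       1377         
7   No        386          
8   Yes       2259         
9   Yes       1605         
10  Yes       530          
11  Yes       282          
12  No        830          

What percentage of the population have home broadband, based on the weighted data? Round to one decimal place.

Sum of weights for 'Yes' = 2371 + 1252 + 1138 + 1494 + 1377 + 2259 + 1605 + 530 + 282 = 12308
Total weight = 2371 + 516 + 1252 + 1138 + 1494 + 1377 + 386 + 2259 + 1605 + 530 + 282 + 830 = 14040
Weighted proportion = 12308 / 14040 = 0.87663818 → 87.663818%

87.7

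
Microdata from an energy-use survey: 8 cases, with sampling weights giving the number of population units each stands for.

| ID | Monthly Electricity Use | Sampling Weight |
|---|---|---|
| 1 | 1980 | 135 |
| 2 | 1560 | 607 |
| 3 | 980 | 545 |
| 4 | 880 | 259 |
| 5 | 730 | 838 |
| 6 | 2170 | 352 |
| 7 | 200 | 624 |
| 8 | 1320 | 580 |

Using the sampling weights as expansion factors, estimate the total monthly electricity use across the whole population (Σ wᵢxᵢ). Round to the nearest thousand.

4242000

Weighted total = 1980×135 + 1560×607 + 980×545 + 880×259 + 730×838 + 2170×352 + 200×624 + 1320×580
  = 267300 + 946920 + 534100 + 227920 + 611740 + 763840 + 124800 + 765600 = 4242220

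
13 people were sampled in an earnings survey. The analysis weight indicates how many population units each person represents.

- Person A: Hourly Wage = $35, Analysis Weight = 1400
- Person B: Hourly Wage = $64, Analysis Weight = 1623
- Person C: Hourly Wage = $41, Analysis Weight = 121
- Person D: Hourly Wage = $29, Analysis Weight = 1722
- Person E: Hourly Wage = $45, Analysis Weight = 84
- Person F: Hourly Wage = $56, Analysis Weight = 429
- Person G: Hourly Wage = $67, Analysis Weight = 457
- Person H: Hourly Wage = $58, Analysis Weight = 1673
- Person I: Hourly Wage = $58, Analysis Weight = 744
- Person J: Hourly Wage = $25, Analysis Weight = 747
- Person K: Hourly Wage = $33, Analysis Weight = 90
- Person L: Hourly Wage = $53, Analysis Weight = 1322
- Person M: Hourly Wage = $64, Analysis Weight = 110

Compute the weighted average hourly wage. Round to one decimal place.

48.0

Weighted sum = 505131
Sum of weights = 10522
Weighted mean = 505131 / 10522 = 48.007128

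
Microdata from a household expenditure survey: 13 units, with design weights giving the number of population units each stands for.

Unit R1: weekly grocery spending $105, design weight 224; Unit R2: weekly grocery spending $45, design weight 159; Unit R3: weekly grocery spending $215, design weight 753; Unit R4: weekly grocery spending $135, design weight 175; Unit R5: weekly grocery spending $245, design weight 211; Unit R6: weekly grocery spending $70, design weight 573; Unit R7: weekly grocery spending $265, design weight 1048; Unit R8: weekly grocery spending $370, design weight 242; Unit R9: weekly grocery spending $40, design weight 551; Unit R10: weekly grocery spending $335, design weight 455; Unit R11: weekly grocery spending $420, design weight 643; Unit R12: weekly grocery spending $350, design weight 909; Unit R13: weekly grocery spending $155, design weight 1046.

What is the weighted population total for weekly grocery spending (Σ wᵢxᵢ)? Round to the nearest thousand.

1600000

Weighted total = 1600065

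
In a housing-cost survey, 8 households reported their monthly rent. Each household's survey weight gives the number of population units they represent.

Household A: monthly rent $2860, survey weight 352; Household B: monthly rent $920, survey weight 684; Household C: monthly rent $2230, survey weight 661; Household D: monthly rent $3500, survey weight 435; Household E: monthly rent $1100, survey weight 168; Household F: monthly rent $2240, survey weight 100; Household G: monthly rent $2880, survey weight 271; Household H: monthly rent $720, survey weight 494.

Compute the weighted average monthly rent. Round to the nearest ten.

Weighted sum = 2860×352 + 920×684 + 2230×661 + 3500×435 + 1100×168 + 2240×100 + 2880×271 + 720×494
  = 6177490
Sum of weights = 352 + 684 + 661 + 435 + 168 + 100 + 271 + 494 = 3165
Weighted mean = 6177490 / 3165 = 1951.8136

1950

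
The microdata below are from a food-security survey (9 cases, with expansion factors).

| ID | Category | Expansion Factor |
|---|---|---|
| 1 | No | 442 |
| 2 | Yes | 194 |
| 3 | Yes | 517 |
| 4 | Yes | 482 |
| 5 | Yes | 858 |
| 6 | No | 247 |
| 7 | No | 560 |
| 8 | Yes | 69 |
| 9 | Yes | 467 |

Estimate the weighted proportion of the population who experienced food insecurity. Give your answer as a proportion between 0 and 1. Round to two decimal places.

0.67

Sum of weights for 'Yes' = 194 + 517 + 482 + 858 + 69 + 467 = 2587
Total weight = 442 + 194 + 517 + 482 + 858 + 247 + 560 + 69 + 467 = 3836
Weighted proportion = 2587 / 3836 = 0.67440042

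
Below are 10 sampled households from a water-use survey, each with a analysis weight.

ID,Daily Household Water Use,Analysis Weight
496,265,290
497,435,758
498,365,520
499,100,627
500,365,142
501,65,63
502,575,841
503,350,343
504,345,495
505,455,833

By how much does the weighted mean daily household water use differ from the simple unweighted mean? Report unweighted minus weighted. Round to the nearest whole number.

Unweighted sum = 265 + 435 + 365 + 100 + 365 + 65 + 575 + 350 + 345 + 455 = 3320
Unweighted mean = 3320 / 10 = 332
Weighted sum = 265×290 + 435×758 + 365×520 + 100×627 + 365×142 + 65×63 + 575×841 + 350×343 + 345×495 + 455×833
  = 76850 + 329730 + 189800 + 62700 + 51830 + 4095 + 483575 + 120050 + 170775 + 379015 = 1868420
Sum of weights = 290 + 758 + 520 + 627 + 142 + 63 + 841 + 343 + 495 + 833 = 4912
Weighted mean = 1868420 / 4912 = 380.37866
Difference (unweighted minus weighted) = -48.378664

-48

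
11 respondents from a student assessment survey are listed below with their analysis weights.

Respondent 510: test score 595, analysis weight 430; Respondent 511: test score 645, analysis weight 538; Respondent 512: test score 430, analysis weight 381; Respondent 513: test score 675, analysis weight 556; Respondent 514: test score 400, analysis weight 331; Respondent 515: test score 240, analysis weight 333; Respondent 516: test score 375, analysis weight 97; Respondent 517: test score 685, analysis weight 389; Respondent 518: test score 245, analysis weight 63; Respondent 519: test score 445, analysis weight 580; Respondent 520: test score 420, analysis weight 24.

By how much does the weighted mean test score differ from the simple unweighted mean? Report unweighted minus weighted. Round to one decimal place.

Unweighted sum = 595 + 645 + 430 + 675 + 400 + 240 + 375 + 685 + 245 + 445 + 420 = 5155
Unweighted mean = 5155 / 11 = 468.63636
Weighted sum = 595×430 + 645×538 + 430×381 + 675×556 + 400×331 + 240×333 + 375×97 + 685×389 + 245×63 + 445×580 + 420×24
  = 255850 + 347010 + 163830 + 375300 + 132400 + 79920 + 36375 + 266465 + 15435 + 258100 + 10080 = 1940765
Sum of weights = 430 + 538 + 381 + 556 + 331 + 333 + 97 + 389 + 63 + 580 + 24 = 3722
Weighted mean = 1940765 / 3722 = 521.43068
Difference (unweighted minus weighted) = -52.794319

-52.8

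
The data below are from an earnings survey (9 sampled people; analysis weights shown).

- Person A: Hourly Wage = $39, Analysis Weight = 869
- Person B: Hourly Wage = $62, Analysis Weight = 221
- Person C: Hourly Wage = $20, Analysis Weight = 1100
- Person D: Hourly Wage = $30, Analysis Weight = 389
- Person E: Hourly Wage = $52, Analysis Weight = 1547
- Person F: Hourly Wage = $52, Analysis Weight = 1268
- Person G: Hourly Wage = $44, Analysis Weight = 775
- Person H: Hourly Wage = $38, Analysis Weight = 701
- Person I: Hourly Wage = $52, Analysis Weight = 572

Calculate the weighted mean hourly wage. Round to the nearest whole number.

43

Weighted sum = 39×869 + 62×221 + 20×1100 + 30×389 + 52×1547 + 52×1268 + 44×775 + 38×701 + 52×572
  = 33891 + 13702 + 22000 + 11670 + 80444 + 65936 + 34100 + 26638 + 29744 = 318125
Sum of weights = 869 + 221 + 1100 + 389 + 1547 + 1268 + 775 + 701 + 572 = 7442
Weighted mean = 318125 / 7442 = 42.747245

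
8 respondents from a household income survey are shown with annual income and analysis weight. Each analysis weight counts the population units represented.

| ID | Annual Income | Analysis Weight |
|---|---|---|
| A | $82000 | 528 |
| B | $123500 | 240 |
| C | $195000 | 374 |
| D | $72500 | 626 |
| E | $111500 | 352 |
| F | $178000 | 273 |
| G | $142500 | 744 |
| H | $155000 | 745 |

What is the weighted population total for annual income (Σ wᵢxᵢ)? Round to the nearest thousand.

500588000

Weighted total = 82000×528 + 123500×240 + 195000×374 + 72500×626 + 111500×352 + 178000×273 + 142500×744 + 155000×745
  = 500588000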